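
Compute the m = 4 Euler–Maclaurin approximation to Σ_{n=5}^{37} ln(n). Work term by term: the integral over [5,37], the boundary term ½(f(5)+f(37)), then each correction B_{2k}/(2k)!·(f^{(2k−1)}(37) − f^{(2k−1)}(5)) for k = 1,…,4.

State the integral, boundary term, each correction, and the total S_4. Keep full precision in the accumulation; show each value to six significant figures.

S_4 ≈ 96.1526

Integral: ∫_5^37 ln(x) dx = 93.5568.
½[f(5) + f(37)] = ½[1.60944 + 3.61092] = 2.61018.
Running total after boundary: 96.1670.
Order-1 term: 1/12 · (0.0270270 − 0.200000) = -0.0144144.
After k=1: 96.1525.
Order-2 term: −1/720 · (3.94843e-05 − 0.0160000) = 2.21674e-05.
After k=2: 96.1526.
Order-3 term: 1/30240 · (3.46101e-07 − 0.00768000) = -2.53957e-07.
After k=3: 96.1526.
Order-4 term: −1/1209600 · (7.58439e-09 − 0.00921600) = 7.61904e-09.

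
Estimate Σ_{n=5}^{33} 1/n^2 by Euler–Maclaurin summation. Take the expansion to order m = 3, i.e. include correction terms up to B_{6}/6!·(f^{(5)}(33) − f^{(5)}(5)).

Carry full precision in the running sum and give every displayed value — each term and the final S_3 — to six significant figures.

Integral: ∫_5^33 1/x^2 dx = 0.169697.
½[f(5) + f(33)] = ½[0.0400000 + 0.000918274] = 0.0204591.
Integral + boundary = 0.190156.
Order-1 term: 1/12 · (-5.56529e-05 − (-0.0160000)) = 0.00132870.
Running total after k=1: 0.191485.
Order-2 term: −1/720 · (-6.13256e-07 − (-0.00768000)) = -1.06658e-05.
Running total after k=2: 0.191474.
Order-3 term: 1/30240 · (-1.68941e-08 − (-0.00921600)) = 3.04761e-07.

S_3 ≈ 0.191474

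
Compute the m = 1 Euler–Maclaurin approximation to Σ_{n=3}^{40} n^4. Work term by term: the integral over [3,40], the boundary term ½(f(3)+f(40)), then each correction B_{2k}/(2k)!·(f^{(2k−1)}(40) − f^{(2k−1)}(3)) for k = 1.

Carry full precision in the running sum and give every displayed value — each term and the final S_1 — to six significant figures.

S_1 ≈ 2.17813e+07

∫_3^40 x^4 dx evaluates to 2.04800e+07.
Boundary: ½(f(3) + f(40)) = ½(81.0000 + 2.56000e+06) = 1.28004e+06.
Integral + boundary = 2.17600e+07.
k=1: B_{2}/(2)! × [f^{(1)}(40) − f^{(1)}(3)] = 1/12 × (256000 − 108.000) = 21324.3.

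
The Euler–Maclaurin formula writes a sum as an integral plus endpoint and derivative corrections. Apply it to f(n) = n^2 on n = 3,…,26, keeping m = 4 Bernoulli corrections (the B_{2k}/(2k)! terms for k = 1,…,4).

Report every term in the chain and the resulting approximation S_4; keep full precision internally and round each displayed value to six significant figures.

Integral: ∫_3^26 x^2 dx = 5849.67.
Boundary: ½(f(3) + f(26)) = ½(9.00000 + 676.000) = 342.500.
Integral + boundary = 6192.17.
Correction k=1: B_{2}/2! · (f^{(1)}(26) − f^{(1)}(3)) = 1/12 · (52.0000 − 6.00000) = 3.83333.
Partial sum through k=1: 6196.00.
Correction k=2: B_{4}/4! · (f^{(3)}(26) − f^{(3)}(3)) = −1/720 · (0.00000 − 0.00000) = 0.00000.
Partial sum through k=2: 6196.00.
Correction k=3: B_{6}/6! · (f^{(5)}(26) − f^{(5)}(3)) = 1/30240 · (0.00000 − 0.00000) = 0.00000.
Partial sum through k=3: 6196.00.
Correction k=4: B_{8}/8! · (f^{(7)}(26) − f^{(7)}(3)) = −1/1209600 · (0.00000 − 0.00000) = 0.00000.

S_4 ≈ 6196.00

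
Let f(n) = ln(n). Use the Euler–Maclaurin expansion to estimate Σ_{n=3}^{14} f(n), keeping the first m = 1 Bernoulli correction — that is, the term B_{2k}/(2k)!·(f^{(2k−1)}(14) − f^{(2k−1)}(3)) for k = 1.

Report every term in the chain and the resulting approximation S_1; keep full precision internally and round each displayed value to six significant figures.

Integral: ∫_3^14 ln(x) dx = 22.6510.
Boundary: ½(f(3) + f(14)) = ½(1.09861 + 2.63906) = 1.86883.
Running total after boundary: 24.5198.
Correction k=1: B_{2}/2! · (f^{(1)}(14) − f^{(1)}(3)) = 1/12 · (0.0714286 − 0.333333) = -0.0218254.

S_1 ≈ 24.4980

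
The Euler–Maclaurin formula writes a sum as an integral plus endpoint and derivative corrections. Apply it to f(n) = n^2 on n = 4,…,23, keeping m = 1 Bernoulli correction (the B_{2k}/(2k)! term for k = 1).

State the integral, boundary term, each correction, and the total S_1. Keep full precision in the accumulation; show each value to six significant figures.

Integral: ∫_4^23 x^2 dx = 4034.33.
Endpoint term: (f(4) + f(23))/2 = (16.0000 + 529.000)/2 = 272.500.
So far: 4306.83.
Order-1 term: 1/12 · (46.0000 − 8.00000) = 3.16667.

S_1 ≈ 4310.00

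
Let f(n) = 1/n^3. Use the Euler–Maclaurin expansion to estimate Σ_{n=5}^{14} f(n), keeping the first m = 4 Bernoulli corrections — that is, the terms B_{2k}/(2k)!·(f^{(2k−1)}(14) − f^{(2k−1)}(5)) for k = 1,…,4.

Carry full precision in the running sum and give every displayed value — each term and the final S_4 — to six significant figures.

Integral: ∫_5^14 1/x^3 dx = 0.0174490.
½[f(5) + f(14)] = ½[0.00800000 + 0.000364431] = 0.00418222.
Integral + boundary = 0.0216312.
Order-1 term: 1/12 · (-7.80925e-05 − (-0.00480000)) = 0.000393492.
After k=1: 0.0220247.
Order-2 term: −1/720 · (-7.96862e-06 − (-0.00384000)) = -5.32227e-06.
After k=2: 0.0220194.
Order-3 term: 1/30240 · (-1.70756e-06 − (-0.00645120)) = 2.13277e-07.
After k=3: 0.0220196.
Order-4 term: −1/1209600 · (-6.27267e-07 − (-0.0185795)) = -1.53595e-08.

S_4 ≈ 0.0220196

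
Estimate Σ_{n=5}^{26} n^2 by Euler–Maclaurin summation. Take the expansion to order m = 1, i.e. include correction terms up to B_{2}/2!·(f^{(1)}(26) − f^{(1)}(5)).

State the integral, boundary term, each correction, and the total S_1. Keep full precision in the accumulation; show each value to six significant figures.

∫_5^26 x^2 dx evaluates to 5817.00.
Endpoint term: (f(5) + f(26))/2 = (25.0000 + 676.000)/2 = 350.500.
Integral + boundary = 6167.50.
Order-1 term: 1/12 · (52.0000 − 10.0000) = 3.50000.

S_1 ≈ 6171.00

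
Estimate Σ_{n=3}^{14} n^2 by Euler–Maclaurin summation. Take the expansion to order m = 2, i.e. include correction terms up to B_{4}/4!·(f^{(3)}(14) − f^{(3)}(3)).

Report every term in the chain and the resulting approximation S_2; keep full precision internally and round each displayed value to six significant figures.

S_2 ≈ 1010.00

∫_3^14 x^2 dx evaluates to 905.667.
½[f(3) + f(14)] = ½[9.00000 + 196.000] = 102.500.
So far: 1008.17.
k=1: B_{2}/(2)! × [f^{(1)}(14) − f^{(1)}(3)] = 1/12 × (28.0000 − 6.00000) = 1.83333.
Running total after k=1: 1010.00.
k=2: B_{4}/(4)! × [f^{(3)}(14) − f^{(3)}(3)] = −1/720 × (0.00000 − 0.00000) = 0.00000.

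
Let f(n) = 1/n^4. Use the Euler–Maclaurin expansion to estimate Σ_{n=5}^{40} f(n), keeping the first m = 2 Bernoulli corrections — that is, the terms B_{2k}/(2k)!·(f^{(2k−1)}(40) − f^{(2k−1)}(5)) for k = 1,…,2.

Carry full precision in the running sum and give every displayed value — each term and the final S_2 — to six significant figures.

The integral term ∫_5^40 1/x^4 dx = 0.00266146.
Endpoint term: (f(5) + f(40))/2 = (0.00160000 + 3.90625e-07)/2 = 0.000800195.
Integral + boundary = 0.00346165.
Correction k=1: B_{2}/2! · (f^{(1)}(40) − f^{(1)}(5)) = 1/12 · (-3.90625e-08 − (-0.00128000)) = 0.000106663.
After k=1: 0.00356832.
Correction k=2: B_{4}/4! · (f^{(3)}(40) − f^{(3)}(5)) = −1/720 · (-7.32422e-10 − (-0.00153600)) = -2.13333e-06.

S_2 ≈ 0.00356618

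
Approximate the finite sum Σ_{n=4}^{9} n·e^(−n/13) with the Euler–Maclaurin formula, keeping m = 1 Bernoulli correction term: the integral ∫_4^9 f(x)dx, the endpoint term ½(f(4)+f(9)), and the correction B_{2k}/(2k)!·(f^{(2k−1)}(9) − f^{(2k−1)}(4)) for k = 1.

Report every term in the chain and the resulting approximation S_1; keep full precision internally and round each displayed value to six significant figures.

∫_4^9 x·e^(−x/13) dx evaluates to 19.3462.
½[f(4) + f(9)] = ½[2.94057 + 4.50378] = 3.72217.
So far: 23.0683.
k=1: B_{2}/(2)! × [f^{(1)}(9) − f^{(1)}(4)] = 1/12 × (0.153975 − 0.508944) = -0.0295807.

S_1 ≈ 23.0388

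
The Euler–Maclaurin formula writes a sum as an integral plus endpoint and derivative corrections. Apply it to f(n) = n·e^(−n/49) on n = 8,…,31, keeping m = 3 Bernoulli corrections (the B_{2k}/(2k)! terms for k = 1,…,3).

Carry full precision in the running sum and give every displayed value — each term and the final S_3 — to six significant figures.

S_3 ≈ 301.638

The integral term ∫_8^31 x·e^(−x/49) dx = 290.050.
½[f(8) + f(31)] = ½[6.79493 + 16.4666] = 11.6308.
So far: 301.681.
k=1: B_{2}/(2)! × [f^{(1)}(31) − f^{(1)}(8)] = 1/12 × (0.195128 − 0.710694) = -0.0429639.
Running total after k=1: 301.638.
k=2: B_{4}/(4)! × [f^{(3)}(31) − f^{(3)}(8)] = −1/720 × (0.000523736 − 0.00100351) = 6.66352e-07.
Running total after k=2: 301.638.
k=3: B_{6}/(6)! × [f^{(5)}(31) − f^{(5)}(8)] = 1/30240 × (4.02416e-07 − 7.12628e-07) = -1.02583e-11.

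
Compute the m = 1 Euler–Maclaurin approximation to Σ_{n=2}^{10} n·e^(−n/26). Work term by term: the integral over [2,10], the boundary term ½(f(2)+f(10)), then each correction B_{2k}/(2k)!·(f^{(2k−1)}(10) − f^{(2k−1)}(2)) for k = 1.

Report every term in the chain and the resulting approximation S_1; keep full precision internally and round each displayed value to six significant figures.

S_1 ≈ 41.2461

Integral: ∫_2^10 x·e^(−x/26) dx = 36.9529.
Boundary: ½(f(2) + f(10)) = ½(1.85192 + 6.80712) = 4.32952.
Integral + boundary = 41.2824.
Order-1 term: 1/12 · (0.418900 − 0.854733) = -0.0363194.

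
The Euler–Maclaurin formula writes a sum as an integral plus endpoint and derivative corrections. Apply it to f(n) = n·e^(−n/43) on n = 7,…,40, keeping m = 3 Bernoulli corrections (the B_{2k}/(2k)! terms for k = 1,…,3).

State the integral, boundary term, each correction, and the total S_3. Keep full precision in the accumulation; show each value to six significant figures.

S_3 ≈ 429.975

The integral term ∫_7^40 x·e^(−x/43) dx = 419.169.
½[f(7) + f(40)] = ½[5.94838 + 15.7785] = 10.8634.
Running total after boundary: 430.032.
k=1: B_{2}/(2)! × [f^{(1)}(40) − f^{(1)}(7)] = 1/12 × (0.0275206 − 0.711435) = -0.0569928.
Running total after k=1: 429.975.
k=2: B_{4}/(4)! × [f^{(3)}(40) − f^{(3)}(7)] = −1/720 × (0.000441560 − 0.00130393) = 1.19774e-06.
Running total after k=2: 429.975.
k=3: B_{6}/(6)! × [f^{(5)}(40) − f^{(5)}(7)] = 1/30240 × (4.69571e-07 − 1.20233e-06) = -2.42313e-11.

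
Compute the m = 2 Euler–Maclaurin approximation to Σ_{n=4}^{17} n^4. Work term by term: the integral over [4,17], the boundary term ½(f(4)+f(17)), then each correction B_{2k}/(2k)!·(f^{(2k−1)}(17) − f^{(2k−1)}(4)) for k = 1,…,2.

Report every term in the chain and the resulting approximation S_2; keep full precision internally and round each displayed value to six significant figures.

∫_4^17 x^4 dx evaluates to 283767.
Endpoint term: (f(4) + f(17))/2 = (256.000 + 83521.0)/2 = 41888.5.
Integral + boundary = 325655.
Correction k=1: B_{2}/2! · (f^{(1)}(17) − f^{(1)}(4)) = 1/12 · (19652.0 − 256.000) = 1616.33.
Partial sum through k=1: 327271.
Correction k=2: B_{4}/4! · (f^{(3)}(17) − f^{(3)}(4)) = −1/720 · (408.000 − 96.0000) = -0.433333.

S_2 ≈ 327271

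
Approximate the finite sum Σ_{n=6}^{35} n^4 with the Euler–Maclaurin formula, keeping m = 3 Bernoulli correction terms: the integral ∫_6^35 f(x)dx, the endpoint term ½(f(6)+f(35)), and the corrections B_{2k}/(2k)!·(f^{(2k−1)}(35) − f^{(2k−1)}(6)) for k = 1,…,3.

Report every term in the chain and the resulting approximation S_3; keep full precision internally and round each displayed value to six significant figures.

∫_6^35 x^4 dx evaluates to 1.05028e+07.
½[f(6) + f(35)] = ½[1296.00 + 1.50062e+06] = 750960.
Integral + boundary = 1.12538e+07.
Correction k=1: B_{2}/2! · (f^{(1)}(35) − f^{(1)}(6)) = 1/12 · (171500 − 864.000) = 14219.7.
Partial sum through k=1: 1.12680e+07.
Correction k=2: B_{4}/4! · (f^{(3)}(35) − f^{(3)}(6)) = −1/720 · (840.000 − 144.000) = -0.966667.
Partial sum through k=2: 1.12680e+07.
Correction k=3: B_{6}/6! · (f^{(5)}(35) − f^{(5)}(6)) = 1/30240 · (0.00000 − 0.00000) = 0.00000.

S_3 ≈ 1.12680e+07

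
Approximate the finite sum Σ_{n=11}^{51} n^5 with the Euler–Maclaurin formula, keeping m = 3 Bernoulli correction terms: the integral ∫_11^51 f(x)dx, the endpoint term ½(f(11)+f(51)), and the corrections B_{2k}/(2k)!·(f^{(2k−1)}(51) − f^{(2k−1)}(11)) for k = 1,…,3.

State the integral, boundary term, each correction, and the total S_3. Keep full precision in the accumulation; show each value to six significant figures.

S_3 ≈ 3.10783e+09

Integral: ∫_11^51 x^5 dx = 2.93242e+09.
Boundary: ½(f(11) + f(51)) = ½(161051 + 3.45025e+08) = 1.72593e+08.
So far: 3.10501e+09.
Correction k=1: B_{2}/2! · (f^{(1)}(51) − f^{(1)}(11)) = 1/12 · (3.38260e+07 − 73205.0) = 2.81273e+06.
After k=1: 3.10783e+09.
Correction k=2: B_{4}/4! · (f^{(3)}(51) − f^{(3)}(11)) = −1/720 · (156060 − 7260.00) = -206.667.
After k=2: 3.10783e+09.
Correction k=3: B_{6}/6! · (f^{(5)}(51) − f^{(5)}(11)) = 1/30240 · (120.000 − 120.000) = 0.00000.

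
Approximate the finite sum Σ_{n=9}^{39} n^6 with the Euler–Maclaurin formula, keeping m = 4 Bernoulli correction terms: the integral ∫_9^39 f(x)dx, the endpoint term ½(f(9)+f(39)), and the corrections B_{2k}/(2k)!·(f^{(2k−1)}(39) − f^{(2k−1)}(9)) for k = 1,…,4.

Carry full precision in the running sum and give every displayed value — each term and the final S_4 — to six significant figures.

S_4 ≈ 2.14085e+10

Integral: ∫_9^39 x^6 dx = 1.96037e+10.
Endpoint term: (f(9) + f(39))/2 = (531441 + 3.51874e+09)/2 = 1.75964e+09.
Integral + boundary = 2.13634e+10.
Order-1 term: 1/12 · (5.41345e+08 − 354294) = 4.50826e+07.
Partial sum through k=1: 2.14085e+10.
Order-2 term: −1/720 · (7.11828e+06 − 87480.0) = -9765.00.
Partial sum through k=2: 2.14085e+10.
Order-3 term: 1/30240 · (28080.0 − 6480.00) = 0.714286.
Partial sum through k=3: 2.14085e+10.
Order-4 term: −1/1209600 · (0.00000 − 0.00000) = 0.00000.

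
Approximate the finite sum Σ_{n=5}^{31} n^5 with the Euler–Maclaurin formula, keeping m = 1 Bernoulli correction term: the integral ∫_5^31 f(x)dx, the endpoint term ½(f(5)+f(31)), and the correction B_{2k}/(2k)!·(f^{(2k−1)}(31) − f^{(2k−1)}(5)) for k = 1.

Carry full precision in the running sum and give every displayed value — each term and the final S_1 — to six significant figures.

Integral: ∫_5^31 x^5 dx = 1.47915e+08.
Endpoint term: (f(5) + f(31))/2 = (3125.00 + 2.86292e+07)/2 = 1.43161e+07.
So far: 1.62231e+08.
Correction k=1: B_{2}/2! · (f^{(1)}(31) − f^{(1)}(5)) = 1/12 · (4.61760e+06 − 3125.00) = 384540.

S_1 ≈ 1.62615e+08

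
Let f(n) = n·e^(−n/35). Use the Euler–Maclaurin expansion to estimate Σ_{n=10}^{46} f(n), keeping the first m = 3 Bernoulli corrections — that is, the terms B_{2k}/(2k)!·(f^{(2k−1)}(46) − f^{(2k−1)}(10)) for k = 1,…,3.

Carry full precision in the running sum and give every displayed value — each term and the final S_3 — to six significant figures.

The integral term ∫_10^46 x·e^(−x/35) dx = 421.908.
½[f(10) + f(46)] = ½[7.51477 + 12.3586] = 9.93671.
Integral + boundary = 431.845.
Correction k=1: B_{2}/2! · (f^{(1)}(46) − f^{(1)}(10)) = 1/12 · (-0.0844379 − 0.536769) = -0.0517673.
Running total after k=1: 431.793.
Correction k=2: B_{4}/4! · (f^{(3)}(46) − f^{(3)}(10)) = −1/720 · (0.000369710 − 0.00166508) = 1.79913e-06.
Running total after k=2: 431.793.
Correction k=3: B_{6}/6! · (f^{(5)}(46) − f^{(5)}(10)) = 1/30240 · (6.59876e-07 − 2.36080e-06) = -5.62476e-11.

S_3 ≈ 431.793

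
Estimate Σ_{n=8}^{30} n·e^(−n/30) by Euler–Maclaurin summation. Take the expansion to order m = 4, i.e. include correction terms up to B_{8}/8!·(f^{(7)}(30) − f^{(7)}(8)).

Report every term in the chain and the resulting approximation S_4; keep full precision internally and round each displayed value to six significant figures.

S_4 ≈ 219.510

Integral: ∫_8^30 x·e^(−x/30) dx = 210.975.
½[f(8) + f(30)] = ½[6.12743 + 11.0364] = 8.58190.
Integral + boundary = 219.557.
Correction k=1: B_{2}/2! · (f^{(1)}(30) − f^{(1)}(8)) = 1/12 · (0.00000 − 0.561681) = -0.0468067.
Partial sum through k=1: 219.510.
Correction k=2: B_{4}/4! · (f^{(3)}(30) − f^{(3)}(8)) = −1/720 · (0.000817510 − 0.00232615) = 2.09534e-06.
Partial sum through k=2: 219.510.
Correction k=3: B_{6}/6! · (f^{(5)}(30) − f^{(5)}(8)) = 1/30240 · (1.81669e-06 − 4.47580e-06) = -8.79334e-11.
Partial sum through k=3: 219.510.
Correction k=4: B_{8}/8! · (f^{(7)}(30) − f^{(7)}(8)) = −1/1209600 · (3.02781e-09 − 7.07442e-09) = 3.34541e-15.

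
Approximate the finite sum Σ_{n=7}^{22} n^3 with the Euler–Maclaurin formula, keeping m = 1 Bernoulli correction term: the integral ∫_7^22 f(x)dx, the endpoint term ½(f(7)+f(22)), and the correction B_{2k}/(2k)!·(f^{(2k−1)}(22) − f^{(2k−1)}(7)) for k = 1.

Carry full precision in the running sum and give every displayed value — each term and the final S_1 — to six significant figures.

S_1 ≈ 63568.0

∫_7^22 x^3 dx evaluates to 57963.8.
Endpoint term: (f(7) + f(22))/2 = (343.000 + 10648.0)/2 = 5495.50.
Running total after boundary: 63459.2.
Correction k=1: B_{2}/2! · (f^{(1)}(22) − f^{(1)}(7)) = 1/12 · (1452.00 − 147.000) = 108.750.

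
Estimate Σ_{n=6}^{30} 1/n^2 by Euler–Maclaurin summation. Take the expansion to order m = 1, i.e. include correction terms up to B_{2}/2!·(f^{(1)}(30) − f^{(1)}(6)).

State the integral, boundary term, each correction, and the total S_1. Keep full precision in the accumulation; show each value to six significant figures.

S_1 ≈ 0.148543

∫_6^30 1/x^2 dx evaluates to 0.133333.
Boundary: ½(f(6) + f(30)) = ½(0.0277778 + 0.00111111) = 0.0144444.
Running total after boundary: 0.147778.
k=1: B_{2}/(2)! × [f^{(1)}(30) − f^{(1)}(6)] = 1/12 × (-7.40741e-05 − (-0.00925926)) = 0.000765432.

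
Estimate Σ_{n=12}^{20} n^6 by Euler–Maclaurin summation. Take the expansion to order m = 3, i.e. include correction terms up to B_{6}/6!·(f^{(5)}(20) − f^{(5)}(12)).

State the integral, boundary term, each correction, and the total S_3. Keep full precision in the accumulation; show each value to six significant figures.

S_3 ≈ 2.12706e+08

∫_12^20 x^6 dx evaluates to 1.77738e+08.
Endpoint term: (f(12) + f(20))/2 = (2.98598e+06 + 6.40000e+07)/2 = 3.34930e+07.
Integral + boundary = 2.11231e+08.
Order-1 term: 1/12 · (1.92000e+07 − 1.49299e+06) = 1.47558e+06.
After k=1: 2.12707e+08.
Order-2 term: −1/720 · (960000 − 207360) = -1045.33.
After k=2: 2.12706e+08.
Order-3 term: 1/30240 · (14400.0 − 8640.00) = 0.190476.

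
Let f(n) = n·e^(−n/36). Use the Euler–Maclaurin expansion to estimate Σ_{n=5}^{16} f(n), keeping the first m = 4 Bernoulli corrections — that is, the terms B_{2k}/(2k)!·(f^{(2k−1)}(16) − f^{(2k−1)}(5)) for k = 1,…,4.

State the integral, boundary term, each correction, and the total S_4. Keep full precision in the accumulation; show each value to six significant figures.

S_4 ≈ 91.5821

Integral: ∫_5^16 x·e^(−x/36) dx = 84.3096.
Boundary: ½(f(5) + f(16)) = ½(4.35162 + 10.2589) = 7.30525.
Running total after boundary: 91.6149.
Order-1 term: 1/12 · (0.356211 − 0.749446) = -0.0327696.
Running total after k=1: 91.5821.
Order-2 term: −1/720 · (0.00126433 − 0.00192137) = 9.12555e-07.
Running total after k=2: 91.5821.
Order-3 term: 1/30240 · (1.73905e-06 − 2.51888e-06) = -2.57880e-11.
Running total after k=3: 91.5821.
Order-4 term: −1/1209600 · (1.93097e-09 − 2.74322e-09) = 6.71507e-16.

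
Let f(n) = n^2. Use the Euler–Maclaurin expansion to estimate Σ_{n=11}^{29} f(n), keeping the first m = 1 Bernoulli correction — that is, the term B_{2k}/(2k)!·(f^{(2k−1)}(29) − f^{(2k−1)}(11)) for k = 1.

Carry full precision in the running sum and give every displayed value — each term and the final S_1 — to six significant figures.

S_1 ≈ 8170.00

∫_11^29 x^2 dx evaluates to 7686.00.
Boundary: ½(f(11) + f(29)) = ½(121.000 + 841.000) = 481.000.
Running total after boundary: 8167.00.
Order-1 term: 1/12 · (58.0000 − 22.0000) = 3.00000.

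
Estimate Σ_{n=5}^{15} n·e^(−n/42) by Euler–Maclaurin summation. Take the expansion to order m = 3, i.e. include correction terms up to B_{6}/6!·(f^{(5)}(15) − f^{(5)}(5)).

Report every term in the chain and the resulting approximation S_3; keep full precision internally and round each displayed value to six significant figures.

∫_5^15 x·e^(−x/42) dx evaluates to 77.4331.
½[f(5) + f(15)] = ½[4.43883 + 10.4951] = 7.46696.
So far: 84.9001.
k=1: B_{2}/(2)! × [f^{(1)}(15) − f^{(1)}(5)] = 1/12 × (0.449789 − 0.782079) = -0.0276908.
After k=1: 84.8724.
k=2: B_{4}/(4)! × [f^{(3)}(15) − f^{(3)}(5)] = −1/720 × (0.00104826 − 0.00144989) = 5.57820e-07.
After k=2: 84.8724.
k=3: B_{6}/(6)! × [f^{(5)}(15) − f^{(5)}(5)] = 1/30240 × (1.04396e-06 − 1.39253e-06) = -1.15270e-11.

S_3 ≈ 84.8724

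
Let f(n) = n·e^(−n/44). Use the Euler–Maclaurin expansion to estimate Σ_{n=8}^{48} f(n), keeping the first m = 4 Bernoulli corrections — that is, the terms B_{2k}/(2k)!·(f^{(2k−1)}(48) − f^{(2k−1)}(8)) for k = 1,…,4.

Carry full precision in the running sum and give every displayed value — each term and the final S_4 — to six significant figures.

S_4 ≈ 559.197

Integral: ∫_8^48 x·e^(−x/44) dx = 547.859.
Boundary: ½(f(8) + f(48)) = ½(6.67002 + 16.1237) = 11.3969.
So far: 559.256.
k=1: B_{2}/(2)! × [f^{(1)}(48) − f^{(1)}(8)] = 1/12 × (-0.0305374 − 0.682161) = -0.0593916.
After k=1: 559.197.
k=2: B_{4}/(4)! × [f^{(3)}(48) − f^{(3)}(8)] = −1/720 × (0.000331242 − 0.00121367) = 1.22560e-06.
After k=2: 559.197.
k=3: B_{6}/(6)! × [f^{(5)}(48) − f^{(5)}(8)] = 1/30240 × (3.50340e-07 − 1.07179e-06) = -2.38575e-11.
After k=3: 559.197.
k=4: B_{8}/(8)! × [f^{(7)}(48) − f^{(7)}(8)] = −1/1209600 × (2.73545e-10 − 7.83411e-10) = 4.21517e-16.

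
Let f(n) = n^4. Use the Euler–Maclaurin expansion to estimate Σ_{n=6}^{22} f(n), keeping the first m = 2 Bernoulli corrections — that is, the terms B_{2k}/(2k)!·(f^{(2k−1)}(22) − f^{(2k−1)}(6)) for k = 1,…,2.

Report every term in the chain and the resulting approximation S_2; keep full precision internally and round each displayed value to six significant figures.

S_2 ≈ 1.15042e+06

The integral term ∫_6^22 x^4 dx = 1.02917e+06.
Endpoint term: (f(6) + f(22))/2 = (1296.00 + 234256)/2 = 117776.
Integral + boundary = 1.14695e+06.
Correction k=1: B_{2}/2! · (f^{(1)}(22) − f^{(1)}(6)) = 1/12 · (42592.0 − 864.000) = 3477.33.
After k=1: 1.15042e+06.
Correction k=2: B_{4}/4! · (f^{(3)}(22) − f^{(3)}(6)) = −1/720 · (528.000 − 144.000) = -0.533333.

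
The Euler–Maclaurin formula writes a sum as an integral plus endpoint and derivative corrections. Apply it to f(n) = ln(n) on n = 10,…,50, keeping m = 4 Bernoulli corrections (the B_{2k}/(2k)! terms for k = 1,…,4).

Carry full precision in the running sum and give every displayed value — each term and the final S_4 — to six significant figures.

Integral: ∫_10^50 ln(x) dx = 132.575.
Endpoint term: (f(10) + f(50))/2 = (2.30259 + 3.91202)/2 = 3.10730.
So far: 135.683.
Order-1 term: 1/12 · (0.0200000 − 0.100000) = -0.00666667.
Running total after k=1: 135.676.
Order-2 term: −1/720 · (1.60000e-05 − 0.00200000) = 2.75556e-06.
Running total after k=2: 135.676.
Order-3 term: 1/30240 · (7.68000e-08 − 0.000240000) = -7.93397e-09.
Running total after k=3: 135.676.
Order-4 term: −1/1209600 · (9.21600e-10 − 7.20000e-05) = 5.95230e-11.

S_4 ≈ 135.676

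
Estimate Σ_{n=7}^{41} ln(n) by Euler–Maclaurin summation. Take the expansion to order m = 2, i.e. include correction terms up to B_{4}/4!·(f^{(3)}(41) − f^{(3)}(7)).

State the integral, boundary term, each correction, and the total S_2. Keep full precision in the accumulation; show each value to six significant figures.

S_2 ≈ 107.455

∫_7^41 ln(x) dx evaluates to 104.635.
½[f(7) + f(41)] = ½[1.94591 + 3.71357] = 2.82974.
Integral + boundary = 107.465.
Correction k=1: B_{2}/2! · (f^{(1)}(41) − f^{(1)}(7)) = 1/12 · (0.0243902 − 0.142857) = -0.00987224.
Running total after k=1: 107.455.
Correction k=2: B_{4}/4! · (f^{(3)}(41) − f^{(3)}(7)) = −1/720 · (2.90187e-05 − 0.00583090) = 8.05817e-06.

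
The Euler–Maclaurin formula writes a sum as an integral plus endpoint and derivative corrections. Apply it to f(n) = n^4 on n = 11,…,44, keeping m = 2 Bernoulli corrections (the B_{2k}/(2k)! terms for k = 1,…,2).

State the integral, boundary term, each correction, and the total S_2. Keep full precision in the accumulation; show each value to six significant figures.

The integral term ∫_11^44 x^4 dx = 3.29510e+07.
Boundary: ½(f(11) + f(44)) = ½(14641.0 + 3.74810e+06) = 1.88137e+06.
Integral + boundary = 3.48324e+07.
k=1: B_{2}/(2)! × [f^{(1)}(44) − f^{(1)}(11)] = 1/12 × (340736 − 5324.00) = 27951.0.
Partial sum through k=1: 3.48604e+07.
k=2: B_{4}/(4)! × [f^{(3)}(44) − f^{(3)}(11)] = −1/720 × (1056.00 − 264.000) = -1.10000.

S_2 ≈ 3.48604e+07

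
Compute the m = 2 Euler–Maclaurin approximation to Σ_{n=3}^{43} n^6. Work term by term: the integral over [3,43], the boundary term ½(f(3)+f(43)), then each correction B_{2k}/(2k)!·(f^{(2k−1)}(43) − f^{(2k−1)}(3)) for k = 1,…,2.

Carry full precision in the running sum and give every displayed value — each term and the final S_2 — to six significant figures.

Integral: ∫_3^43 x^6 dx = 3.88312e+10.
Endpoint term: (f(3) + f(43))/2 = (729.000 + 6.32136e+09)/2 = 3.16068e+09.
Running total after boundary: 4.19919e+10.
Correction k=1: B_{2}/2! · (f^{(1)}(43) − f^{(1)}(3)) = 1/12 · (8.82051e+08 − 1458.00) = 7.35041e+07.
Partial sum through k=1: 4.20654e+10.
Correction k=2: B_{4}/4! · (f^{(3)}(43) − f^{(3)}(3)) = −1/720 · (9.54084e+06 − 3240.00) = -13246.7.

S_2 ≈ 4.20654e+10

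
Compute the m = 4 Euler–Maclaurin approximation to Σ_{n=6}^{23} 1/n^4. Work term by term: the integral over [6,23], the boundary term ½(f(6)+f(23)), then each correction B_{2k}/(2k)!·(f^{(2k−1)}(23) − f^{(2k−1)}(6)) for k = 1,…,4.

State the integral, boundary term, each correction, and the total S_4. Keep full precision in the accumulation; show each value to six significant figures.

S_4 ≈ 0.00194564

∫_6^23 1/x^4 dx evaluates to 0.00151581.
Endpoint term: (f(6) + f(23))/2 = (0.000771605 + 3.57346e-06)/2 = 0.000387589.
So far: 0.00190340.
k=1: B_{2}/(2)! × [f^{(1)}(23) − f^{(1)}(6)] = 1/12 × (-6.21471e-07 − (-0.000514403)) = 4.28152e-05.
Running total after k=1: 0.00194622.
k=2: B_{4}/(4)! × [f^{(3)}(23) − f^{(3)}(6)] = −1/720 × (-3.52441e-08 − (-0.000428669)) = -5.95325e-07.
Running total after k=2: 0.00194562.
k=3: B_{6}/(6)! × [f^{(5)}(23) − f^{(5)}(6)] = 1/30240 × (-3.73094e-09 − (-0.000666819)) = 2.20508e-08.
Running total after k=3: 0.00194564.
k=4: B_{8}/(8)! × [f^{(7)}(23) − f^{(7)}(6)] = −1/1209600 × (-6.34754e-10 − (-0.00166705)) = -1.37818e-09.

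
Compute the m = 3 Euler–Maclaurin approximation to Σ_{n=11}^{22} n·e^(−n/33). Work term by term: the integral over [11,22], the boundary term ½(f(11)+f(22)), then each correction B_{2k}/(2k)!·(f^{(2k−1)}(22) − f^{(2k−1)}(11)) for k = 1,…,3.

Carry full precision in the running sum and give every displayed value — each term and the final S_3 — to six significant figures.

Integral: ∫_11^22 x·e^(−x/33) dx = 108.551.
Boundary: ½(f(11) + f(22)) = ½(7.88184 + 11.2952) = 9.58851.
So far: 118.140.
Order-1 term: 1/12 · (0.171139 − 0.477688) = -0.0255457.
Running total after k=1: 118.114.
Order-2 term: −1/720 · (0.00110007 − 0.00175459) = 9.09061e-07.
Running total after k=2: 118.114.
Order-3 term: 1/30240 · (1.87602e-06 − 2.81959e-06) = -3.12029e-11.

S_3 ≈ 118.114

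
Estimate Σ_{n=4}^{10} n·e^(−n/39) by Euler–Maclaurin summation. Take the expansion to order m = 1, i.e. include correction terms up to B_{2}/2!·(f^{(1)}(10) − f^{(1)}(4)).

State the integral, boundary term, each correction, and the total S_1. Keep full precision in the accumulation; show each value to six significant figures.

∫_4^10 x·e^(−x/39) dx evaluates to 34.7480.
Boundary: ½(f(4) + f(10)) = ½(3.61008 + 7.73824) = 5.67416.
Integral + boundary = 40.4222.
Order-1 term: 1/12 · (0.575408 − 0.809954) = -0.0195455.

S_1 ≈ 40.4027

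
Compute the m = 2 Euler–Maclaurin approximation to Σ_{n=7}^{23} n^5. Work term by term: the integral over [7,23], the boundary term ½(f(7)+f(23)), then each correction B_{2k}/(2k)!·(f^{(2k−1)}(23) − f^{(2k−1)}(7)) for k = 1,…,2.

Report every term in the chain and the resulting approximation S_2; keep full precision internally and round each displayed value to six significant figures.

S_2 ≈ 2.79952e+07

Integral: ∫_7^23 x^5 dx = 2.46530e+07.
Endpoint term: (f(7) + f(23))/2 = (16807.0 + 6.43634e+06)/2 = 3.22658e+06.
Running total after boundary: 2.78796e+07.
Correction k=1: B_{2}/2! · (f^{(1)}(23) − f^{(1)}(7)) = 1/12 · (1.39920e+06 − 12005.0) = 115600.
Running total after k=1: 2.79952e+07.
Correction k=2: B_{4}/4! · (f^{(3)}(23) − f^{(3)}(7)) = −1/720 · (31740.0 − 2940.00) = -40.0000.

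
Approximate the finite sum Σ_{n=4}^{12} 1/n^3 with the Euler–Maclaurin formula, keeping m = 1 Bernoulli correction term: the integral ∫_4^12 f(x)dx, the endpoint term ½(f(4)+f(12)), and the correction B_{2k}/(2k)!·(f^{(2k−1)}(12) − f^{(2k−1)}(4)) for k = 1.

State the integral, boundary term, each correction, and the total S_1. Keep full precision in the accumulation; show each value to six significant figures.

The integral term ∫_4^12 1/x^3 dx = 0.0277778.
½[f(4) + f(12)] = ½[0.0156250 + 0.000578704] = 0.00810185.
Running total after boundary: 0.0358796.
Correction k=1: B_{2}/2! · (f^{(1)}(12) − f^{(1)}(4)) = 1/12 · (-0.000144676 − (-0.0117188)) = 0.000964506.

S_1 ≈ 0.0368441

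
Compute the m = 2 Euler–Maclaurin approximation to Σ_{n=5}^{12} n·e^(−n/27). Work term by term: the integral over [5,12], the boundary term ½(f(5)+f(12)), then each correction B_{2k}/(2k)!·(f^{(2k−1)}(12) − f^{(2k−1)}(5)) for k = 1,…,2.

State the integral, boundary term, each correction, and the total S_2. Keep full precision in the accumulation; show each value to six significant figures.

S_2 ≈ 48.6759

Integral: ∫_5^12 x·e^(−x/27) dx = 42.7782.
Endpoint term: (f(5) + f(12))/2 = (4.15475 + 7.69416)/2 = 5.92446.
Running total after boundary: 48.7026.
k=1: B_{2}/(2)! × [f^{(1)}(12) − f^{(1)}(5)] = 1/12 × (0.356211 − 0.677071) = -0.0267383.
Partial sum through k=1: 48.6759.
k=2: B_{4}/(4)! × [f^{(3)}(12) − f^{(3)}(5)] = −1/720 × (0.00224770 − 0.00320847) = 1.33440e-06.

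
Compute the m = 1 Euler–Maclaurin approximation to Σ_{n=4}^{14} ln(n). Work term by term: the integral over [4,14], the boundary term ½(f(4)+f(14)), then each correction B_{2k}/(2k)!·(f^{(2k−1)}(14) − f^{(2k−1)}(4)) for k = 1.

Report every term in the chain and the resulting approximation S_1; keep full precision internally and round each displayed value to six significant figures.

S_1 ≈ 23.3994

The integral term ∫_4^14 ln(x) dx = 21.4016.
Boundary: ½(f(4) + f(14)) = ½(1.38629 + 2.63906) = 2.01268.
Running total after boundary: 23.4143.
Order-1 term: 1/12 · (0.0714286 − 0.250000) = -0.0148810.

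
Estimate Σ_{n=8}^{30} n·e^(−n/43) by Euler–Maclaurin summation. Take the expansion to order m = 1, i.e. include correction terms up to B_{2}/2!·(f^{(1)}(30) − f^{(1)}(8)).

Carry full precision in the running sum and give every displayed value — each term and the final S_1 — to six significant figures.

S_1 ≈ 269.038

The integral term ∫_8^30 x·e^(−x/43) dx = 258.295.
Endpoint term: (f(8) + f(30))/2 = (6.64188 + 14.9322)/2 = 10.7871.
Integral + boundary = 269.082.
Order-1 term: 1/12 · (0.150480 − 0.675773) = -0.0437744.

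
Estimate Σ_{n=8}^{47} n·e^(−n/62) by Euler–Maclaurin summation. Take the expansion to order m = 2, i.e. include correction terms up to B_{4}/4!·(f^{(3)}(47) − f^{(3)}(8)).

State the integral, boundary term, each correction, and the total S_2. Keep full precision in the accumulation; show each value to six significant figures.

S_2 ≈ 662.484

Integral: ∫_8^47 x·e^(−x/62) dx = 648.011.
Endpoint term: (f(8) + f(47))/2 = (7.03156 + 22.0229)/2 = 14.5272.
Running total after boundary: 662.538.
k=1: B_{2}/(2)! × [f^{(1)}(47) − f^{(1)}(8)] = 1/12 × (0.113364 − 0.765533) = -0.0543474.
Partial sum through k=1: 662.484.
k=2: B_{4}/(4)! × [f^{(3)}(47) − f^{(3)}(8)] = −1/720 × (0.000273285 − 0.000656458) = 5.32184e-07.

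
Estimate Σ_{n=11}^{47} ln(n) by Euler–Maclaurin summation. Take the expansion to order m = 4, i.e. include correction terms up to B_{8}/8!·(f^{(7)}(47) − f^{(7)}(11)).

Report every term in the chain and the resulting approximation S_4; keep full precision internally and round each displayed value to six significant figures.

S_4 ≈ 121.698

∫_11^47 ln(x) dx evaluates to 118.580.
Boundary: ½(f(11) + f(47)) = ½(2.39790 + 3.85015) = 3.12402.
So far: 121.704.
k=1: B_{2}/(2)! × [f^{(1)}(47) − f^{(1)}(11)] = 1/12 × (0.0212766 − 0.0909091) = -0.00580271.
Partial sum through k=1: 121.698.
k=2: B_{4}/(4)! × [f^{(3)}(47) − f^{(3)}(11)] = −1/720 × (1.92636e-05 − 0.00150263) = 2.06023e-06.
Partial sum through k=2: 121.698.
k=3: B_{6}/(6)! × [f^{(5)}(47) − f^{(5)}(11)] = 1/30240 × (1.04646e-07 − 0.000149021) = -4.92449e-09.
Partial sum through k=3: 121.698.
k=4: B_{8}/(8)! × [f^{(7)}(47) − f^{(7)}(11)] = −1/1209600 × (1.42117e-09 − 3.69474e-05) = 3.05440e-11.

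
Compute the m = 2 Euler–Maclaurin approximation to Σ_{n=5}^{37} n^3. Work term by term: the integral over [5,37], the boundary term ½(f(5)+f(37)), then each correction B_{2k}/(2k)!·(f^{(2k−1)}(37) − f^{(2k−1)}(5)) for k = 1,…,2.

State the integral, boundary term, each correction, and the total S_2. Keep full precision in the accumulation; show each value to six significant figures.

The integral term ∫_5^37 x^3 dx = 468384.
Endpoint term: (f(5) + f(37))/2 = (125.000 + 50653.0)/2 = 25389.0.
So far: 493773.
Correction k=1: B_{2}/2! · (f^{(1)}(37) − f^{(1)}(5)) = 1/12 · (4107.00 − 75.0000) = 336.000.
After k=1: 494109.
Correction k=2: B_{4}/4! · (f^{(3)}(37) − f^{(3)}(5)) = −1/720 · (6.00000 − 6.00000) = 0.00000.

S_2 ≈ 494109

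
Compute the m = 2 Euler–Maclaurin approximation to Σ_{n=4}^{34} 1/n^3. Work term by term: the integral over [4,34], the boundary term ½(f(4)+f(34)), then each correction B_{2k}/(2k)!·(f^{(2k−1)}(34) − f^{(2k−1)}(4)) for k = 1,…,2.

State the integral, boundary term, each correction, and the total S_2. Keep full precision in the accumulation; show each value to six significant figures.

Integral: ∫_4^34 1/x^3 dx = 0.0308175.
Endpoint term: (f(4) + f(34))/2 = (0.0156250 + 2.54427e-05)/2 = 0.00782522.
So far: 0.0386427.
Correction k=1: B_{2}/2! · (f^{(1)}(34) − f^{(1)}(4)) = 1/12 · (-2.24494e-06 − (-0.0117188)) = 0.000976375.
After k=1: 0.0396191.
Correction k=2: B_{4}/4! · (f^{(3)}(34) − f^{(3)}(4)) = −1/720 · (-3.88399e-08 − (-0.0146484)) = -2.03450e-05.

S_2 ≈ 0.0395987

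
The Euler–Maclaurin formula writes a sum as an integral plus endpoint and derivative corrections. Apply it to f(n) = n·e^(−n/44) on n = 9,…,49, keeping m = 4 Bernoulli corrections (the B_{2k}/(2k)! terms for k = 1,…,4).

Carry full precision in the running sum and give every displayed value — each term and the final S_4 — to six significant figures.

The integral term ∫_9^49 x·e^(−x/44) dx = 556.961.
Endpoint term: (f(9) + f(49))/2 = (7.33516 + 16.0898)/2 = 11.7125.
Running total after boundary: 568.673.
k=1: B_{2}/(2)! × [f^{(1)}(49) − f^{(1)}(9)] = 1/12 × (-0.0373139 − 0.648310) = -0.0571353.
After k=1: 568.616.
k=2: B_{4}/(4)! × [f^{(3)}(49) − f^{(3)}(9)] = −1/720 × (0.000319944 − 0.00117683) = 1.19012e-06.
After k=2: 568.616.
k=3: B_{6}/(6)! × [f^{(5)}(49) − f^{(5)}(9)] = 1/30240 × (3.40476e-07 − 1.04276e-06) = -2.32238e-11.
After k=3: 568.616.
k=4: B_{8}/(8)! × [f^{(7)}(49) − f^{(7)}(9)] = −1/1209600 × (2.66370e-10 − 7.63255e-10) = 4.10785e-16.

S_4 ≈ 568.616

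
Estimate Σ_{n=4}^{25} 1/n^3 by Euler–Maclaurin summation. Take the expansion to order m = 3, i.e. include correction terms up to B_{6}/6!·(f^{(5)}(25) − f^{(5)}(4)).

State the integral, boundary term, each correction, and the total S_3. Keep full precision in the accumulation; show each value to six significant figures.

Integral: ∫_4^25 1/x^3 dx = 0.0304500.
Boundary: ½(f(4) + f(25)) = ½(0.0156250 + 6.40000e-05) = 0.00784450.
So far: 0.0382945.
k=1: B_{2}/(2)! × [f^{(1)}(25) − f^{(1)}(4)] = 1/12 × (-7.68000e-06 − (-0.0117188)) = 0.000975923.
After k=1: 0.0392704.
k=2: B_{4}/(4)! × [f^{(3)}(25) − f^{(3)}(4)] = −1/720 × (-2.45760e-07 − (-0.0146484)) = -2.03447e-05.
After k=2: 0.0392501.
k=3: B_{6}/(6)! × [f^{(5)}(25) − f^{(5)}(4)] = 1/30240 × (-1.65151e-08 − (-0.0384521)) = 1.27157e-06.

S_3 ≈ 0.0392513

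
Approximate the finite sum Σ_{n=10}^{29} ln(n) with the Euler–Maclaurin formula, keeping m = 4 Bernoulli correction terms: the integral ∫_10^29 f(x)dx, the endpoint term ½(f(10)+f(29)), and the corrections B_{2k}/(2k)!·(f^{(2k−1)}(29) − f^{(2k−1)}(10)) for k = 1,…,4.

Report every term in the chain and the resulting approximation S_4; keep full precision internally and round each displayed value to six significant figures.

∫_10^29 ln(x) dx evaluates to 55.6257.
Boundary: ½(f(10) + f(29)) = ½(2.30259 + 3.36730) = 2.83494.
Integral + boundary = 58.4607.
Correction k=1: B_{2}/2! · (f^{(1)}(29) − f^{(1)}(10)) = 1/12 · (0.0344828 − 0.100000) = -0.00545977.
Partial sum through k=1: 58.4552.
Correction k=2: B_{4}/4! · (f^{(3)}(29) − f^{(3)}(10)) = −1/720 · (8.20042e-05 − 0.00200000) = 2.66388e-06.
Partial sum through k=2: 58.4552.
Correction k=3: B_{6}/6! · (f^{(5)}(29) − f^{(5)}(10)) = 1/30240 · (1.17010e-06 − 0.000240000) = -7.89781e-09.
Partial sum through k=3: 58.4552.
Correction k=4: B_{8}/8! · (f^{(7)}(29) − f^{(7)}(10)) = −1/1209600 · (4.17394e-08 − 7.20000e-05) = 5.94893e-11.

S_4 ≈ 58.4552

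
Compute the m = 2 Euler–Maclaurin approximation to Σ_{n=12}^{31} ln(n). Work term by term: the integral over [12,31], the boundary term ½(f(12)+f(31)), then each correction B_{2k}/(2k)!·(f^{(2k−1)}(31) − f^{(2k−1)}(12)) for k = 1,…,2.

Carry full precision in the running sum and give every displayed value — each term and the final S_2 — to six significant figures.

∫_12^31 ln(x) dx evaluates to 57.6347.
Boundary: ½(f(12) + f(31)) = ½(2.48491 + 3.43399) = 2.95945.
So far: 60.5942.
Order-1 term: 1/12 · (0.0322581 − 0.0833333) = -0.00425627.
Partial sum through k=1: 60.5899.
Order-2 term: −1/720 · (6.71344e-05 − 0.00115741) = 1.51427e-06.

S_2 ≈ 60.5899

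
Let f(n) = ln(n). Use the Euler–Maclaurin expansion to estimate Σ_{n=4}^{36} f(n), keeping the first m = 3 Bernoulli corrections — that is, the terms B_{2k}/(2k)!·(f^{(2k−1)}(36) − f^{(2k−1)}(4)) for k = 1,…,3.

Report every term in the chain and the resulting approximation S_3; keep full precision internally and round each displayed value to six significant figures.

The integral term ∫_4^36 ln(x) dx = 91.4615.
Boundary: ½(f(4) + f(36)) = ½(1.38629 + 3.58352) = 2.48491.
Integral + boundary = 93.9464.
Correction k=1: B_{2}/2! · (f^{(1)}(36) − f^{(1)}(4)) = 1/12 · (0.0277778 − 0.250000) = -0.0185185.
After k=1: 93.9279.
Correction k=2: B_{4}/4! · (f^{(3)}(36) − f^{(3)}(4)) = −1/720 · (4.28669e-05 − 0.0312500) = 4.33432e-05.
After k=2: 93.9279.
Correction k=3: B_{6}/6! · (f^{(5)}(36) − f^{(5)}(4)) = 1/30240 · (3.96916e-07 − 0.0234375) = -7.75036e-07.

S_3 ≈ 93.9279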